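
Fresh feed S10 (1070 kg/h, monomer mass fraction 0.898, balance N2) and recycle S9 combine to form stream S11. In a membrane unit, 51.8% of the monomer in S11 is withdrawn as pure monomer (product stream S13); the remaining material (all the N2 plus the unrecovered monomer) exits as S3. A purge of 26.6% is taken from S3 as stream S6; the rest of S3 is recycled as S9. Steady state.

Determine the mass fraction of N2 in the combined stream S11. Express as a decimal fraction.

N2 enters only via S10 and leaves only via the purge: 1070×0.102 = 0.266×(N2 in S3), and the membrane unit passes all N2, so N2 in S11 = N2 in S3 = 410.3 kg/h.
monomer in S11: m_A = 1070×0.898 + (1−0.266)·(1−0.518)·m_A, so m_A = 960.86/0.6462 = 1486.9 kg/h.
S11 = 1486.9 + 410.3 = 1897.2 kg/h.
N2 fraction in S11 = 410.3/1897.2 = 0.216.

0.216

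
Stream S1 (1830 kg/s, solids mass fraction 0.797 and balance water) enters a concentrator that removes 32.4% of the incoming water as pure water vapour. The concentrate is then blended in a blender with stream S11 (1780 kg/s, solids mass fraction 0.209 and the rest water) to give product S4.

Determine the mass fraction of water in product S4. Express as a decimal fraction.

Vapour removed = 0.324×0.203×1830 = 120.36 kg/s; concentrate = 1709.6 kg/s.
water reaching the mixer = 251.13 (from concentrate) + 1780×0.791 = 1659.1 kg/s.
Product flow = 1709.6 + 1780 = 3489.6 kg/s; water fraction = 0.475.

0.475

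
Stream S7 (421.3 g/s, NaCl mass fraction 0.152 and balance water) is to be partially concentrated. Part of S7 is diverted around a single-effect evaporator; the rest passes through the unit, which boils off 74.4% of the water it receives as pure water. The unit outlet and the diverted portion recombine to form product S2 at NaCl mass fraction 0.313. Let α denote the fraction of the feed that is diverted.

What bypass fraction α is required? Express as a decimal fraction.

All 421.3×0.152 = 64.038 g/s of NaCl reaches S2, so S2 = 64.038/0.313 = 204.59 g/s and vapour = 216.71 g/s.
The evaporator receives (1−α)·421.3 of feed at 0.848 water and removes 0.744 of that water:
0.744×0.848×(1−α)×421.3 = 216.71
(1−α) = 216.71/265.8 = 0.8153;  α = 0.1847.

0.185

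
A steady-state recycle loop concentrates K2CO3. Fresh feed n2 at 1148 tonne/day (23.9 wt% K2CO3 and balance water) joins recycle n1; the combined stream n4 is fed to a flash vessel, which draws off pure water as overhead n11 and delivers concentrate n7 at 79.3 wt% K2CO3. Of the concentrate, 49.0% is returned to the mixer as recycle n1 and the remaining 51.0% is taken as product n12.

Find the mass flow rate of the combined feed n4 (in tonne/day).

Overall K2CO3 balance (none leaves overhead): K2CO3 in fresh feed = K2CO3 in product, i.e. 1148×0.239 = (1−0.490)·n7·0.793.
n7 = 274.37/(0.793×0.510) = 678.42 tonne/day.
Recycle n1 = 0.490×678.42 = 332.42 tonne/day.
Combined feed n4 = 1148 + 332.42 = 1480.4 tonne/day.

1480 tonne/day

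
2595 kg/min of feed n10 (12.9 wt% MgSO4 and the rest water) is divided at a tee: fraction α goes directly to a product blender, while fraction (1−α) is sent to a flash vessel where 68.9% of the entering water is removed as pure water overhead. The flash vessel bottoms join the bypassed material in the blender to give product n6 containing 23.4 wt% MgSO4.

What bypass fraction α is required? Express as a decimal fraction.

All 2595×0.129 = 334.75 kg/min of MgSO4 reaches n6, so n6 = 334.75/0.234 = 1430.6 kg/min and vapour = 1164.4 kg/min.
The evaporator receives (1−α)·2595 of feed at 0.871 water and removes 0.689 of that water:
0.689×0.871×(1−α)×2595 = 1164.4
(1−α) = 1164.4/1557.3 = 0.7477;  α = 0.2523.

0.252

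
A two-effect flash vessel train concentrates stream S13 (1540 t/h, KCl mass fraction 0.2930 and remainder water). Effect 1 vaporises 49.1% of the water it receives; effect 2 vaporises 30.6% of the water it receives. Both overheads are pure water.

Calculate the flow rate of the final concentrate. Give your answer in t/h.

water in feed = 1540×0.707 = 1088.8 t/h.
After stage 1: water left = (1−0.491)×1088.8 = 554.19; stream total = 1005.4 t/h.
After stage 2: water left = (1−0.306)×554.19 = 384.61; final concentrate = 835.83 t/h.

835.8 t/h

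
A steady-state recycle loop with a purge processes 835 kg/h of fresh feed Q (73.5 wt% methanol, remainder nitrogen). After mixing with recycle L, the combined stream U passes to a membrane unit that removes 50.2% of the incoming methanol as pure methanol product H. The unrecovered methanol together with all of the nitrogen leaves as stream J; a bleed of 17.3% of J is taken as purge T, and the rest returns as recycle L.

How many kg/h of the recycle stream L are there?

nitrogen enters only via Q and leaves only via the purge: 835×0.265 = 0.173×(nitrogen in J), and the membrane unit passes all nitrogen, so nitrogen in U = nitrogen in J = 1279 kg/h.
methanol in U: m_A = 835×0.735 + (1−0.173)·(1−0.502)·m_A, so m_A = 613.73/0.5882 = 1043.5 kg/h.
J = (1−0.502)×1043.5 + 1279 = 1798.7 kg/h.
Recycle L = (1−0.173)×1798.7 = 1487.5 kg/h.

1488 kg/h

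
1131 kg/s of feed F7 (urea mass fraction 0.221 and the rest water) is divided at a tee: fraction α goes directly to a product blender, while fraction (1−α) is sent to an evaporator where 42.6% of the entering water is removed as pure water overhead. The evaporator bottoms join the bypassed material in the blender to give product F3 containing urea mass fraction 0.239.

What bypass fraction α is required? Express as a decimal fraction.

0.773

All 1131×0.221 = 249.95 kg/s of urea reaches F3, so F3 = 249.95/0.239 = 1045.8 kg/s and vapour = 85.18 kg/s.
The evaporator receives (1−α)·1131 of feed at 0.779 water and removes 0.426 of that water:
0.426×0.779×(1−α)×1131 = 85.18
(1−α) = 85.18/375.33 = 0.2269;  α = 0.7731.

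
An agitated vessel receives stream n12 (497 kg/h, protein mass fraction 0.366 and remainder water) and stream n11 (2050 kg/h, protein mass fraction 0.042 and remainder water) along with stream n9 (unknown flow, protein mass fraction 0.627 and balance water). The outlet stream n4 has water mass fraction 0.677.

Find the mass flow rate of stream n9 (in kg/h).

Let n9 be the unknown flow. Total out = 2547 + n9.
water balance: 2279 + 0.373·n9 = 0.677·(2547 + n9)
(0.373 − 0.677)·n9 = 0.677×2547 − 2279 = -554.68
n9 = -554.68 / -0.304 = 1824.6 kg/h

1825 kg/h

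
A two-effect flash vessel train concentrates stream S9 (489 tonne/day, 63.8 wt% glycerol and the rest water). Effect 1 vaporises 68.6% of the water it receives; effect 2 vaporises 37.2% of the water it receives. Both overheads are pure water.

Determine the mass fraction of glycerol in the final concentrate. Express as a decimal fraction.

water in feed = 489×0.362 = 177.02 tonne/day.
After stage 1: water left = (1−0.686)×177.02 = 55.584; stream total = 367.57 tonne/day.
After stage 2: water left = (1−0.372)×55.584 = 34.907; final concentrate = 346.89 tonne/day.
glycerol fraction = 311.98/346.89 = 0.899.

0.899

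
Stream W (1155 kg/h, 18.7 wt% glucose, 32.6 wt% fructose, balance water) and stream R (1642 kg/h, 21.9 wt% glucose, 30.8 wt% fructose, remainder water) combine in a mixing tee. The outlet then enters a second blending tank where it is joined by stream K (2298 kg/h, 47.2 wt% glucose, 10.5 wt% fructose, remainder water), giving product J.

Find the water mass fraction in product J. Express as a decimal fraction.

Overall, product flow = 5095 kg/h.
water in = 1155×0.487 + 1642×0.473 + 2298×0.423 = 2311.2 kg/h.
water fraction in J = 0.454.

0.454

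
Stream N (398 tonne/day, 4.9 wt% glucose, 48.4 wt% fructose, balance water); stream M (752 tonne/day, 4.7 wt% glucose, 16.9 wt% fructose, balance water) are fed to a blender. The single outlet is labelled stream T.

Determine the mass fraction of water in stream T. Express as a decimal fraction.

0.674

Total flow out = 398 + 752 = 1150 tonne/day.
water in = 398×0.467 + 752×0.784 = 775.43 tonne/day.
water mass fraction in T = 775.43/1150 = 0.674.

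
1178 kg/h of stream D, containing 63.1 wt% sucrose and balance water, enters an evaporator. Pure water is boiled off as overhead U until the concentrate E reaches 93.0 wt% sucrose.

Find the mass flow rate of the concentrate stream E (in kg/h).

sucrose is conserved: 1178×0.631 = 743.32 kg/h all reports to the concentrate.
Concentrate = 743.32/(target fraction) = 799.27 kg/h.

799.3 kg/h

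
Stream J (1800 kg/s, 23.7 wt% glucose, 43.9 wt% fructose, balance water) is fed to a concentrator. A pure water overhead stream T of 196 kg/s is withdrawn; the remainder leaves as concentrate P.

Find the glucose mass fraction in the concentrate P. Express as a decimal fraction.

glucose is not removed: 1800×0.237 = 426.6 kg/s of glucose enters P.
Concentrate = 1800 − 196 = 1604 kg/s.
Mass fraction = 426.6/1604 = 0.266.

0.266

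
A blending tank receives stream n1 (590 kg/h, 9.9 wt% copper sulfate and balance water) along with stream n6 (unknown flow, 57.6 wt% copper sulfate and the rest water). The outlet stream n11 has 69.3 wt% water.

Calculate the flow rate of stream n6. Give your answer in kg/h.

456.2 kg/h

Let n6 be the unknown flow. Total out = 590 + n6.
water balance: 531.59 + 0.424·n6 = 0.693·(590 + n6)
(0.424 − 0.693)·n6 = 0.693×590 − 531.59 = -122.72
n6 = -122.72 / -0.269 = 456.21 kg/h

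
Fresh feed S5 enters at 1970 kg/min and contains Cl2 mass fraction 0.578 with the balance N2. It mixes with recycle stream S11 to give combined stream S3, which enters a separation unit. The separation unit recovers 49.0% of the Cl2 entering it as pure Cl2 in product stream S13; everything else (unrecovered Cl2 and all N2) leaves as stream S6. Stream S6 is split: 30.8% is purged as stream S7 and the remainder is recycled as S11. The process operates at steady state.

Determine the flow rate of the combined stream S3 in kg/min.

N2 enters only via S5 and leaves only via the purge: 1970×0.422 = 0.308×(N2 in S6), and the separation unit passes all N2, so N2 in S3 = N2 in S6 = 2699.2 kg/min.
Cl2 in S3: m_A = 1970×0.578 + (1−0.308)·(1−0.490)·m_A, so m_A = 1138.7/0.6471 = 1759.7 kg/min.
S3 = 1759.7 + 2699.2 = 4458.8 kg/min.

4459 kg/min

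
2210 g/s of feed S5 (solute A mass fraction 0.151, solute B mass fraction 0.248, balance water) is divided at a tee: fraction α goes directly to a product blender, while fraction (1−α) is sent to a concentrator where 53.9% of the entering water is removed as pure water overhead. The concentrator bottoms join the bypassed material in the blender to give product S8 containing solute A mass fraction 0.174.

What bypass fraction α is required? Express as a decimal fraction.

0.592

All 2210×0.151 = 333.71 g/s of solute A reaches S8, so S8 = 333.71/0.174 = 1917.9 g/s and vapour = 292.13 g/s.
The evaporator receives (1−α)·2210 of feed at 0.601 water and removes 0.539 of that water:
0.539×0.601×(1−α)×2210 = 292.13
(1−α) = 292.13/715.91 = 0.4081;  α = 0.5919.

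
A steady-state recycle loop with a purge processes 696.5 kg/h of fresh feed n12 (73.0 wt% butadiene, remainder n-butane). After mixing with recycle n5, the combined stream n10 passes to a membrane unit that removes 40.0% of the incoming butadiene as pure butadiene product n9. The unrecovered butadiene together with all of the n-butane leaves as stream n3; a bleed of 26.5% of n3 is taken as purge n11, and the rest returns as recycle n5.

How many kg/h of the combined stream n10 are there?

1619 kg/h

n-butane enters only via n12 and leaves only via the purge: 696.5×0.270 = 0.265×(n-butane in n3), and the membrane unit passes all n-butane, so n-butane in n10 = n-butane in n3 = 709.64 kg/h.
butadiene in n10: m_A = 696.5×0.730 + (1−0.265)·(1−0.400)·m_A, so m_A = 508.44/0.5590 = 909.56 kg/h.
n10 = 909.56 + 709.64 = 1619.2 kg/h.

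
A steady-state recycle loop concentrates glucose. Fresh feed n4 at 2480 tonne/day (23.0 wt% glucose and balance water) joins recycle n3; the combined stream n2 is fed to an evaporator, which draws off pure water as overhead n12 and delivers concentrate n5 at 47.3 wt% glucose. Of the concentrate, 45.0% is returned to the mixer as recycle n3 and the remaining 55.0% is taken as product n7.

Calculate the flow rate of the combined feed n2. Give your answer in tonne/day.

3467 tonne/day

Overall glucose balance (none leaves overhead): glucose in fresh feed = glucose in product, i.e. 2480×0.230 = (1−0.450)·n5·0.473.
n5 = 570.4/(0.473×0.550) = 2192.6 tonne/day.
Recycle n3 = 0.450×2192.6 = 986.66 tonne/day.
Combined feed n2 = 2480 + 986.66 = 3466.7 tonne/day.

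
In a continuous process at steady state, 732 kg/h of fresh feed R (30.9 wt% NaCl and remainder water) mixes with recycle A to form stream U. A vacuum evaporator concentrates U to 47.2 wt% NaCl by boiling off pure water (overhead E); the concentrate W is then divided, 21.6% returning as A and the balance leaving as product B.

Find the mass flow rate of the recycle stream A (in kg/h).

Overall NaCl balance (none leaves overhead): NaCl in fresh feed = NaCl in product, i.e. 732×0.309 = (1−0.216)·W·0.472.
W = 226.19/(0.472×0.784) = 611.24 kg/h.
Recycle A = 0.216×611.24 = 132.03 kg/h.

132 kg/h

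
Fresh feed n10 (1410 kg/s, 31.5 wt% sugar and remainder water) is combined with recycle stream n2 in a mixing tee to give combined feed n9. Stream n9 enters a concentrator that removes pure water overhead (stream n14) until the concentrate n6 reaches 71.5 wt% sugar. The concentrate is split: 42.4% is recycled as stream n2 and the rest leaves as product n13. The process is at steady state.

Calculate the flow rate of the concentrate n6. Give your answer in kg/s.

1078 kg/s

Overall sugar balance (none leaves overhead): sugar in fresh feed = sugar in product, i.e. 1410×0.315 = (1−0.424)·n6·0.715.
n6 = 444.15/(0.715×0.576) = 1078.5 kg/s.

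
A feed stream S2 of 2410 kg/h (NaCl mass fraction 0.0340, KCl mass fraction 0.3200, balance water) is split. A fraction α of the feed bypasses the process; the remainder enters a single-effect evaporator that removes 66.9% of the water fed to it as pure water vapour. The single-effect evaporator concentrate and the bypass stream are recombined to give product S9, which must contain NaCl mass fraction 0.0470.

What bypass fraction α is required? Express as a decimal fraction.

0.360

All 2410×0.034 = 81.94 kg/h of NaCl reaches S9, so S9 = 81.94/0.047 = 1743.4 kg/h and vapour = 666.6 kg/h.
The evaporator receives (1−α)·2410 of feed at 0.646 water and removes 0.669 of that water:
0.669×0.646×(1−α)×2410 = 666.6
(1−α) = 666.6/1041.5 = 0.6400;  α = 0.3600.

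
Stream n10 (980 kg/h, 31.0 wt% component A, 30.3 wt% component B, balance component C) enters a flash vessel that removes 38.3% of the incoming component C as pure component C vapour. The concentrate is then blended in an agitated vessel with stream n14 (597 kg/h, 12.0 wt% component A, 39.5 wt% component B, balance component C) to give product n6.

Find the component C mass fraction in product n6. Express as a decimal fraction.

Vapour removed = 0.383×0.387×980 = 145.26 kg/h; concentrate = 834.74 kg/h.
component C reaching the mixer = 234 (from concentrate) + 597×0.485 = 523.55 kg/h.
Product flow = 834.74 + 597 = 1431.7 kg/h; component C fraction = 0.3657.

0.3657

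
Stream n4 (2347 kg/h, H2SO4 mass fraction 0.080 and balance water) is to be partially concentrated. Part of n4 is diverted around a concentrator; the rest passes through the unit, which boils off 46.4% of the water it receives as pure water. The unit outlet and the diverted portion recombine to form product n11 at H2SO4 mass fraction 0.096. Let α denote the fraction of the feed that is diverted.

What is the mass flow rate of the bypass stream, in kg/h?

1431 kg/h

All 2347×0.080 = 187.76 kg/h of H2SO4 reaches n11, so n11 = 187.76/0.096 = 1955.8 kg/h and vapour = 391.17 kg/h.
The evaporator receives (1−α)·2347 of feed at 0.920 water and removes 0.464 of that water:
0.464×0.920×(1−α)×2347 = 391.17
(1−α) = 391.17/1001.9 = 0.3904;  α = 0.6096.
Bypass flow = 0.6096×2347 = 1430.7 kg/h.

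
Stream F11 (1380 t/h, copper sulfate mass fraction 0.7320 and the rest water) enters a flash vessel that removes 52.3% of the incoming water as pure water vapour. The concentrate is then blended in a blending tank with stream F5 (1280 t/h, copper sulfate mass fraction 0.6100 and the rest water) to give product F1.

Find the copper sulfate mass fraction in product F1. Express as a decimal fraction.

Vapour removed = 0.523×0.268×1380 = 193.43 t/h; concentrate = 1186.6 t/h.
copper sulfate reaching the mixer = 1010.2 (from concentrate) + 1280×0.610 = 1791 t/h.
Product flow = 1186.6 + 1280 = 2466.6 t/h; copper sulfate fraction = 0.7261.

0.7261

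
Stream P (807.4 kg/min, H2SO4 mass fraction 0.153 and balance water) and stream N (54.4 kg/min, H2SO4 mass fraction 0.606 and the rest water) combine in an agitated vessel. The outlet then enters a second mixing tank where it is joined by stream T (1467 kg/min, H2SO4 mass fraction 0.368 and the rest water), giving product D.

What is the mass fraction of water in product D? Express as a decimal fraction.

0.701

Overall, product flow = 2328.8 kg/min.
water in = 807.4×0.847 + 54.4×0.394 + 1467×0.632 = 1632.4 kg/min.
water fraction in D = 0.701.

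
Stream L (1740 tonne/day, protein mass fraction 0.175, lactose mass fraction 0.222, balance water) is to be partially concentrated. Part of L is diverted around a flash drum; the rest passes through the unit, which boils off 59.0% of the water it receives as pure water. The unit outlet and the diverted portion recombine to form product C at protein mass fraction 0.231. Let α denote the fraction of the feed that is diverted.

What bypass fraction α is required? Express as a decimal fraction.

All 1740×0.175 = 304.5 tonne/day of protein reaches C, so C = 304.5/0.231 = 1318.2 tonne/day and vapour = 421.82 tonne/day.
The evaporator receives (1−α)·1740 of feed at 0.603 water and removes 0.590 of that water:
0.590×0.603×(1−α)×1740 = 421.82
(1−α) = 421.82/619.04 = 0.6814;  α = 0.3186.

0.319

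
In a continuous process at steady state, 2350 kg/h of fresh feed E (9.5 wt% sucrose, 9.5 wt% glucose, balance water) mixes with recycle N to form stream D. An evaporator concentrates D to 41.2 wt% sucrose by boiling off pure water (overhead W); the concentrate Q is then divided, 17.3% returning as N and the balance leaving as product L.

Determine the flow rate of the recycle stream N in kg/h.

113.4 kg/h

Overall sucrose balance (none leaves overhead): sucrose in fresh feed = sucrose in product, i.e. 2350×0.095 = (1−0.173)·Q·0.412.
Q = 223.25/(0.412×0.827) = 655.22 kg/h.
Recycle N = 0.173×655.22 = 113.35 kg/h.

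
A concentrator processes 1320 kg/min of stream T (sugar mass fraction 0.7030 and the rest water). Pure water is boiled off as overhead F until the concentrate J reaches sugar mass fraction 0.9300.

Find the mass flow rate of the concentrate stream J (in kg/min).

997.8 kg/min

sugar is conserved: 1320×0.703 = 927.96 kg/min all reports to the concentrate.
Concentrate = 927.96/(target fraction) = 997.81 kg/min.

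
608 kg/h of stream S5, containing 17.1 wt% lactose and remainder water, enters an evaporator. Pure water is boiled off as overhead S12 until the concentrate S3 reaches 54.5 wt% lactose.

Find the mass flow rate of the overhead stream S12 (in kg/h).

417.2 kg/h

lactose is conserved: 608×0.171 = 103.97 kg/h all reports to the concentrate.
Concentrate = 103.97/(target fraction) = 190.77 kg/h.
Overhead = 608 − 190.77 = 417.23 kg/h.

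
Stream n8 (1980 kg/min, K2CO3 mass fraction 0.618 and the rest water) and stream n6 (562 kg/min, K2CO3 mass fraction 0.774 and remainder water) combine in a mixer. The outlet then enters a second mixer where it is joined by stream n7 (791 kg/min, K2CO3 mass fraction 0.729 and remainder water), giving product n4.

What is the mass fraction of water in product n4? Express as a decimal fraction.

0.329

Overall, product flow = 3333 kg/min.
water in = 1980×0.382 + 562×0.226 + 791×0.271 = 1097.7 kg/min.
water fraction in n4 = 0.329.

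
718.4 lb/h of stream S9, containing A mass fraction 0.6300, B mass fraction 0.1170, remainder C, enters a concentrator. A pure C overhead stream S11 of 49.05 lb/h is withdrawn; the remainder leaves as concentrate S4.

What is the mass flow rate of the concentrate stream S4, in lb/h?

Concentrate = 718.4 − 49.05 = 669.35 lb/h.

669.4 lb/h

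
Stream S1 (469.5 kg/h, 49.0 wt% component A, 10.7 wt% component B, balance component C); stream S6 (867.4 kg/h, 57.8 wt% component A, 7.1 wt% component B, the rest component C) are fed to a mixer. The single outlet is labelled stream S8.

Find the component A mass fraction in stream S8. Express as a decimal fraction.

0.547

Total flow out = 469.5 + 867.4 = 1336.9 kg/h.
component A in = 469.5×0.490 + 867.4×0.578 = 731.41 kg/h.
component A mass fraction in S8 = 731.41/1336.9 = 0.547.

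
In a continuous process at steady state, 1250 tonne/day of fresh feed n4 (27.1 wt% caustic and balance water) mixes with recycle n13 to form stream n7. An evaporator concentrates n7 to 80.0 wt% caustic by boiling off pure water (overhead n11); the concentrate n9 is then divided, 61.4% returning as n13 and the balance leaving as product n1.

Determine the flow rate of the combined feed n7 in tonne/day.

1924 tonne/day

Overall caustic balance (none leaves overhead): caustic in fresh feed = caustic in product, i.e. 1250×0.271 = (1−0.614)·n9·0.800.
n9 = 338.75/(0.800×0.386) = 1097 tonne/day.
Recycle n13 = 0.614×1097 = 673.55 tonne/day.
Combined feed n7 = 1250 + 673.55 = 1923.6 tonne/day.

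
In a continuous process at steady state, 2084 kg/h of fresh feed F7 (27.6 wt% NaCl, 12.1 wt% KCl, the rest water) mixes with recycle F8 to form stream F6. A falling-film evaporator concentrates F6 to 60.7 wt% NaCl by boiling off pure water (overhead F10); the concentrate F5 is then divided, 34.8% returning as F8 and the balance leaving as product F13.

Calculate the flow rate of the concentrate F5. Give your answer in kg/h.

1453 kg/h

Overall NaCl balance (none leaves overhead): NaCl in fresh feed = NaCl in product, i.e. 2084×0.276 = (1−0.348)·F5·0.607.
F5 = 575.18/(0.607×0.652) = 1453.4 kg/h.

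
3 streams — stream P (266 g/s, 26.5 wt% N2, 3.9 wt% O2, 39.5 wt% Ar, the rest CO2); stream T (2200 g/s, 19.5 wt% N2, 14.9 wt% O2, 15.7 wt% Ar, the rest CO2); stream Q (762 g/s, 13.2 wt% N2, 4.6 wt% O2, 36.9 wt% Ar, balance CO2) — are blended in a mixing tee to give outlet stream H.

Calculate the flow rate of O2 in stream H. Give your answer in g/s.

O2 out = O2 in = 266×0.039 + 2200×0.149 + 762×0.046 = 373.23 g/s.

373.2 g/s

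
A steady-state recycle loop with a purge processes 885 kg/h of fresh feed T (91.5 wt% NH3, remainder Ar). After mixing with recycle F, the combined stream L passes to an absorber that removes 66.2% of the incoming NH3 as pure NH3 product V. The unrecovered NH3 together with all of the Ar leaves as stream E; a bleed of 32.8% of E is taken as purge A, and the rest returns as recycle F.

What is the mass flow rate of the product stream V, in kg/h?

693.6 kg/h

NH3 in L: m_A = 885×0.915 + (1−0.328)·(1−0.662)·m_A, so m_A = 809.77/0.7729 = 1047.8 kg/h.
Product V = 0.662×1047.8 = 693.62 kg/h.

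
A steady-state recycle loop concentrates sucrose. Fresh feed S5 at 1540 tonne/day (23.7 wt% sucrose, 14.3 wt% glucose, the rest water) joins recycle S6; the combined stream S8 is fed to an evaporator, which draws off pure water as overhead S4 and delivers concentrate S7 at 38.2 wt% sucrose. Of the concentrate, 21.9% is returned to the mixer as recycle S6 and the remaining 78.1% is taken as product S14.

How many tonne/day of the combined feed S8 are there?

Overall sucrose balance (none leaves overhead): sucrose in fresh feed = sucrose in product, i.e. 1540×0.237 = (1−0.219)·S7·0.382.
S7 = 364.98/(0.382×0.781) = 1223.4 tonne/day.
Recycle S6 = 0.219×1223.4 = 267.92 tonne/day.
Combined feed S8 = 1540 + 267.92 = 1807.9 tonne/day.

1808 tonne/day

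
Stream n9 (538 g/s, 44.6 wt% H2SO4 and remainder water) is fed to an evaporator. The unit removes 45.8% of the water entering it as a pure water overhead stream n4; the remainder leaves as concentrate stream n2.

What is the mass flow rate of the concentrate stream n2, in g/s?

401.5 g/s

water entering = 538×0.554 = 298.05 g/s; overhead removed = 0.458×298.05 = 136.51 g/s.
Concentrate = 538 − 136.51 = 401.49 g/s.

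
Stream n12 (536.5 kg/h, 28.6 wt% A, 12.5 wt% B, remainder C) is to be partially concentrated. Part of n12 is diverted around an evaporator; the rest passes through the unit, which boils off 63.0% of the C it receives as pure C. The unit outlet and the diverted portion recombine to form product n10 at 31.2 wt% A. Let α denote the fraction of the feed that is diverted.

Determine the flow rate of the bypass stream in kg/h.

All 536.5×0.286 = 153.44 kg/h of A reaches n10, so n10 = 153.44/0.312 = 491.79 kg/h and vapour = 44.708 kg/h.
The evaporator receives (1−α)·536.5 of feed at 0.589 C and removes 0.630 of that C:
0.630×0.589×(1−α)×536.5 = 44.708
(1−α) = 44.708/199.08 = 0.2246;  α = 0.7754.
Bypass flow = 0.7754×536.5 = 416.02 kg/h.

416 kg/h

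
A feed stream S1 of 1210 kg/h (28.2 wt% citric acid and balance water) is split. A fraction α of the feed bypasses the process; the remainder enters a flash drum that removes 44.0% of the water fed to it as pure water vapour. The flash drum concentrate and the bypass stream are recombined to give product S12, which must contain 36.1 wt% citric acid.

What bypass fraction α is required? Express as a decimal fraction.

All 1210×0.282 = 341.22 kg/h of citric acid reaches S12, so S12 = 341.22/0.361 = 945.21 kg/h and vapour = 264.79 kg/h.
The evaporator receives (1−α)·1210 of feed at 0.718 water and removes 0.440 of that water:
0.440×0.718×(1−α)×1210 = 264.79
(1−α) = 264.79/382.26 = 0.6927;  α = 0.3073.

0.307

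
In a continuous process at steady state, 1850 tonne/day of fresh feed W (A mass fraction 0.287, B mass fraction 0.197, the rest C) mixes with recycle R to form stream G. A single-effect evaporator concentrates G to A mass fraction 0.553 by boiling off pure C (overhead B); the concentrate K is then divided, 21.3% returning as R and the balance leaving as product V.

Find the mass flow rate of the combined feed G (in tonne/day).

2110 tonne/day

Overall A balance (none leaves overhead): A in fresh feed = A in product, i.e. 1850×0.287 = (1−0.213)·K·0.553.
K = 530.95/(0.553×0.787) = 1220 tonne/day.
Recycle R = 0.213×1220 = 259.86 tonne/day.
Combined feed G = 1850 + 259.86 = 2109.9 tonne/day.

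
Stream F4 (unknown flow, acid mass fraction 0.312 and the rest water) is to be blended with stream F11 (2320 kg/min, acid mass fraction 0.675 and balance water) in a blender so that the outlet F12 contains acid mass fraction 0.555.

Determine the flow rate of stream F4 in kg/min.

Let F4 be the unknown flow. Total out = 2320 + F4.
acid balance: 1566 + 0.312·F4 = 0.555·(2320 + F4)
(0.312 − 0.555)·F4 = 0.555×2320 − 1566 = -278.4
F4 = -278.4 / -0.243 = 1145.7 kg/min

1146 kg/min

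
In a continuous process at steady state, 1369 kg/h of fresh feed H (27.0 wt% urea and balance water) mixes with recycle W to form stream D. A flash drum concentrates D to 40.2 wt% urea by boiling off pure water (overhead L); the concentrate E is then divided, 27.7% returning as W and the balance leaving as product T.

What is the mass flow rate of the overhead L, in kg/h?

Overall urea balance (none leaves overhead): urea in fresh feed = urea in product, i.e. 1369×0.270 = (1−0.277)·E·0.402.
E = 369.63/(0.402×0.723) = 1271.8 kg/h.
Recycle W = 0.277×1271.8 = 352.28 kg/h.
Combined feed D = 1369 + 352.28 = 1721.3 kg/h.
Overhead L = D − E = 1721.3 − 1271.8 = 449.52 kg/h.

449.5 kg/h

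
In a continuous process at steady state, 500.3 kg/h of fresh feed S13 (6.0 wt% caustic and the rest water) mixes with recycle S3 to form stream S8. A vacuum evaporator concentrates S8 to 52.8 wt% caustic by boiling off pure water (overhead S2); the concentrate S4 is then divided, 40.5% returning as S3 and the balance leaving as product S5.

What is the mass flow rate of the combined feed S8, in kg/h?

Overall caustic balance (none leaves overhead): caustic in fresh feed = caustic in product, i.e. 500.3×0.060 = (1−0.405)·S4·0.528.
S4 = 30.018/(0.528×0.595) = 95.55 kg/h.
Recycle S3 = 0.405×95.55 = 38.698 kg/h.
Combined feed S8 = 500.3 + 38.698 = 539 kg/h.

539 kg/h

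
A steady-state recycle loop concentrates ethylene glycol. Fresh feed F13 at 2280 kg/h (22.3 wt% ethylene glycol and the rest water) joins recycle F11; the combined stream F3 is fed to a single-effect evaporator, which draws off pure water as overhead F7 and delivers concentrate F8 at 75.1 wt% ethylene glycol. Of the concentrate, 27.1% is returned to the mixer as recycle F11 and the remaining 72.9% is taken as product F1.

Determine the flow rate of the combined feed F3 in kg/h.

2532 kg/h

Overall ethylene glycol balance (none leaves overhead): ethylene glycol in fresh feed = ethylene glycol in product, i.e. 2280×0.223 = (1−0.271)·F8·0.751.
F8 = 508.44/(0.751×0.729) = 928.69 kg/h.
Recycle F11 = 0.271×928.69 = 251.68 kg/h.
Combined feed F3 = 2280 + 251.68 = 2531.7 kg/h.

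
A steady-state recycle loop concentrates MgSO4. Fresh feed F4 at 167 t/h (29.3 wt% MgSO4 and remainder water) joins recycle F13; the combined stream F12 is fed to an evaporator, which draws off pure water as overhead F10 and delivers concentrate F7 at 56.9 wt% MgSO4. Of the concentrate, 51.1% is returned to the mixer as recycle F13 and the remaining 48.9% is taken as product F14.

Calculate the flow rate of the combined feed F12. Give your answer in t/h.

Overall MgSO4 balance (none leaves overhead): MgSO4 in fresh feed = MgSO4 in product, i.e. 167×0.293 = (1−0.511)·F7·0.569.
F7 = 48.931/(0.569×0.489) = 175.86 t/h.
Recycle F13 = 0.511×175.86 = 89.864 t/h.
Combined feed F12 = 167 + 89.864 = 256.86 t/h.

256.9 t/h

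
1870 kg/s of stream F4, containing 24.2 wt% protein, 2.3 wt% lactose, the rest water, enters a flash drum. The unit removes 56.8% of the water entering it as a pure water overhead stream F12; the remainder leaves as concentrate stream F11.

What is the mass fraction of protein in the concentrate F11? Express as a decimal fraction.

protein is not removed: 1870×0.242 = 452.54 kg/s of protein enters F11.
water entering = 1870×0.735 = 1374.5 kg/s; overhead removed = 0.568×1374.5 = 780.69 kg/s.
Concentrate = 1870 − 780.69 = 1089.3 kg/s.
Mass fraction = 452.54/1089.3 = 0.4154.

0.4154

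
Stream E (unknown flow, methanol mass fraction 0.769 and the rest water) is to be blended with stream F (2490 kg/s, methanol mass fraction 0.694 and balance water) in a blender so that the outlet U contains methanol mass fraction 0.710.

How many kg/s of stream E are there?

Let E be the unknown flow. Total out = 2490 + E.
methanol balance: 1728.1 + 0.769·E = 0.710·(2490 + E)
(0.769 − 0.710)·E = 0.710×2490 − 1728.1 = 39.84
E = 39.84 / 0.059 = 675.25 kg/s

675.3 kg/s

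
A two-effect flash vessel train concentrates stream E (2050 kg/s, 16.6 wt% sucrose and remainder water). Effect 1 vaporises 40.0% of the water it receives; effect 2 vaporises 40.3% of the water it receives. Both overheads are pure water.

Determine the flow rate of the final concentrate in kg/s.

water in feed = 2050×0.834 = 1709.7 kg/s.
After stage 1: water left = (1−0.400)×1709.7 = 1025.8; stream total = 1366.1 kg/s.
After stage 2: water left = (1−0.403)×1025.8 = 612.41; final concentrate = 952.71 kg/s.

952.7 kg/s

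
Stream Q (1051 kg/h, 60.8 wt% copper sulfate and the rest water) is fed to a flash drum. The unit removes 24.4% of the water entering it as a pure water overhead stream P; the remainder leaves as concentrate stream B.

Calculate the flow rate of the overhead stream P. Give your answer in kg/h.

water entering = 1051×0.392 = 411.99 kg/h; overhead removed = 0.244×411.99 = 100.53 kg/h.

100.5 kg/h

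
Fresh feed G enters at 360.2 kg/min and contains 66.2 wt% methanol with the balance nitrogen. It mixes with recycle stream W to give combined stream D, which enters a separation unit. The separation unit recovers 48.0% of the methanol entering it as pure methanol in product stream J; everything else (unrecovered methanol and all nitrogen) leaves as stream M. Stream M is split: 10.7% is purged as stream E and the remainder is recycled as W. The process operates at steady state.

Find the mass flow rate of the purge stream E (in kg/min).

nitrogen enters only via G and leaves only via the purge: 360.2×0.338 = 0.107×(nitrogen in M), and the separation unit passes all nitrogen, so nitrogen in D = nitrogen in M = 1137.8 kg/min.
methanol in D: m_A = 360.2×0.662 + (1−0.107)·(1−0.480)·m_A, so m_A = 238.45/0.5356 = 445.17 kg/min.
M = (1−0.480)×445.17 + 1137.8 = 1369.3 kg/min.
Purge E = 0.107×1369.3 = 146.52 kg/min.

146.5 kg/min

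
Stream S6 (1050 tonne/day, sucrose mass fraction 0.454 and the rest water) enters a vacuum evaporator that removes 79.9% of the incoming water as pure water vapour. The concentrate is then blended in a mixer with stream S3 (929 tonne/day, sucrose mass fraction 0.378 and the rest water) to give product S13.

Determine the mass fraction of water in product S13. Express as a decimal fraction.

0.456

Vapour removed = 0.799×0.546×1050 = 458.07 tonne/day; concentrate = 591.93 tonne/day.
water reaching the mixer = 115.23 (from concentrate) + 929×0.622 = 693.07 tonne/day.
Product flow = 591.93 + 929 = 1520.9 tonne/day; water fraction = 0.456.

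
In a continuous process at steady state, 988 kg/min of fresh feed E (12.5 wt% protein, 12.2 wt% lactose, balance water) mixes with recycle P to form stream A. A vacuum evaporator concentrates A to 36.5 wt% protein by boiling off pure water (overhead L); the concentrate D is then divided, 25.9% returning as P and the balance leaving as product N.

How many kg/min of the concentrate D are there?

456.6 kg/min

Overall protein balance (none leaves overhead): protein in fresh feed = protein in product, i.e. 988×0.125 = (1−0.259)·D·0.365.
D = 123.5/(0.365×0.741) = 456.62 kg/min.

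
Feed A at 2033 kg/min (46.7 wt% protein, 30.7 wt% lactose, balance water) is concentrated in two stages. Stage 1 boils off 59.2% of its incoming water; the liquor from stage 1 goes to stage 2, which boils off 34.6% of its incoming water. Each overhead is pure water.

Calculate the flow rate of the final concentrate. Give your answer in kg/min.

water in feed = 2033×0.226 = 459.46 kg/min.
After stage 1: water left = (1−0.592)×459.46 = 187.46; stream total = 1761 kg/min.
After stage 2: water left = (1−0.346)×187.46 = 122.6; final concentrate = 1696.1 kg/min.

1696 kg/min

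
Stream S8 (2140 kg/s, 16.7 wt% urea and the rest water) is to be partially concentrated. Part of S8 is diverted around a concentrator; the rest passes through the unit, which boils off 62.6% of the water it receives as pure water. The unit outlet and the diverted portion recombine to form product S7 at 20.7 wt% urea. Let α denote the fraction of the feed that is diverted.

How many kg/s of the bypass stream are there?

All 2140×0.167 = 357.38 kg/s of urea reaches S7, so S7 = 357.38/0.207 = 1726.5 kg/s and vapour = 413.53 kg/s.
The evaporator receives (1−α)·2140 of feed at 0.833 water and removes 0.626 of that water:
0.626×0.833×(1−α)×2140 = 413.53
(1−α) = 413.53/1115.9 = 0.3706;  α = 0.6294.
Bypass flow = 0.6294×2140 = 1347 kg/s.

1347 kg/s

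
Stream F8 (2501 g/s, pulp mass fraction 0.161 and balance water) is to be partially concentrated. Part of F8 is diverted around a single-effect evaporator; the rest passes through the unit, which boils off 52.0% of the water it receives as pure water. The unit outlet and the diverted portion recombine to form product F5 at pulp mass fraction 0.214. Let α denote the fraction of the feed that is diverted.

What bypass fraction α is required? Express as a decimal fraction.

All 2501×0.161 = 402.66 g/s of pulp reaches F5, so F5 = 402.66/0.214 = 1881.6 g/s and vapour = 619.41 g/s.
The evaporator receives (1−α)·2501 of feed at 0.839 water and removes 0.520 of that water:
0.520×0.839×(1−α)×2501 = 619.41
(1−α) = 619.41/1091.1 = 0.5677;  α = 0.4323.

0.432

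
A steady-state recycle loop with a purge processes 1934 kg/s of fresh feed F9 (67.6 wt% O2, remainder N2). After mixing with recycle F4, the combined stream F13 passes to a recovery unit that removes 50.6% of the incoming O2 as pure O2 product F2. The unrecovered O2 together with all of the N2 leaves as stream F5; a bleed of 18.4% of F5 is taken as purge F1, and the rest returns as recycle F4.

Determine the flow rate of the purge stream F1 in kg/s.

N2 enters only via F9 and leaves only via the purge: 1934×0.324 = 0.184×(N2 in F5), and the recovery unit passes all N2, so N2 in F13 = N2 in F5 = 3405.5 kg/s.
O2 in F13: m_A = 1934×0.676 + (1−0.184)·(1−0.506)·m_A, so m_A = 1307.4/0.5969 = 2190.3 kg/s.
F5 = (1−0.506)×2190.3 + 3405.5 = 4487.5 kg/s.
Purge F1 = 0.184×4487.5 = 825.71 kg/s.

825.7 kg/s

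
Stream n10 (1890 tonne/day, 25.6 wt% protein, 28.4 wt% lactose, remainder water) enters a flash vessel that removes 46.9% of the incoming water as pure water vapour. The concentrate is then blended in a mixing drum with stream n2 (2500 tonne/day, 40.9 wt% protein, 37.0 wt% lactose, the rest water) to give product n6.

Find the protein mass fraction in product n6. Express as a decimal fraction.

Vapour removed = 0.469×0.460×1890 = 407.75 tonne/day; concentrate = 1482.3 tonne/day.
protein reaching the mixer = 483.84 (from concentrate) + 2500×0.409 = 1506.3 tonne/day.
Product flow = 1482.3 + 2500 = 3982.3 tonne/day; protein fraction = 0.378.

0.378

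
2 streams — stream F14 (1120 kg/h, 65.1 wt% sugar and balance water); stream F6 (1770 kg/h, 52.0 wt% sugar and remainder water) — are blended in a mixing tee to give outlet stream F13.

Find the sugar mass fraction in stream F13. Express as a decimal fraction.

0.571

Total flow out = 1120 + 1770 = 2890 kg/h.
sugar in = 1120×0.651 + 1770×0.520 = 1649.5 kg/h.
sugar mass fraction in F13 = 1649.5/2890 = 0.571.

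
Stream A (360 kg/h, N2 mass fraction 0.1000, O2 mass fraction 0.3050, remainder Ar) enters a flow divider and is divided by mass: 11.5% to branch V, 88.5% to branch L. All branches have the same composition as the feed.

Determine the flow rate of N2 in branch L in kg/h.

31.86 kg/h

Branch L total = 0.885×360 = 318.6 kg/h.
N2 in L = 0.100×318.6 = 31.86 kg/h.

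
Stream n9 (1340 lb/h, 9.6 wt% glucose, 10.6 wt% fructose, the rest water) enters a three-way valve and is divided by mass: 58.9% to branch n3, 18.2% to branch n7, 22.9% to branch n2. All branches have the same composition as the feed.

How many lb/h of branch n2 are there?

306.9 lb/h

Branch n2 flow = 0.229×1340 = 306.86 lb/h.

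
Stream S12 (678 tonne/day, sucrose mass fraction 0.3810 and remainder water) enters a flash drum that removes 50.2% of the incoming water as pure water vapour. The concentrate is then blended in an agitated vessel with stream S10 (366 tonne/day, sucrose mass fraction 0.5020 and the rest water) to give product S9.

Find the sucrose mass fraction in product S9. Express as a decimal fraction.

0.5305

Vapour removed = 0.502×0.619×678 = 210.68 tonne/day; concentrate = 467.32 tonne/day.
sucrose reaching the mixer = 258.32 (from concentrate) + 366×0.502 = 442.05 tonne/day.
Product flow = 467.32 + 366 = 833.32 tonne/day; sucrose fraction = 0.5305.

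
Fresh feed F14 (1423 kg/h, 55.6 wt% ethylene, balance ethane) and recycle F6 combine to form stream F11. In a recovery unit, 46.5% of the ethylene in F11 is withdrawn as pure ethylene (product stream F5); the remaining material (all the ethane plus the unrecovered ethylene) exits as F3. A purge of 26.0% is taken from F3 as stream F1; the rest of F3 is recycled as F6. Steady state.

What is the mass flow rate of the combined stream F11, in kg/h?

ethane enters only via F14 and leaves only via the purge: 1423×0.444 = 0.260×(ethane in F3), and the recovery unit passes all ethane, so ethane in F11 = ethane in F3 = 2430 kg/h.
ethylene in F11: m_A = 1423×0.556 + (1−0.260)·(1−0.465)·m_A, so m_A = 791.19/0.6041 = 1309.7 kg/h.
F11 = 1309.7 + 2430 = 3739.7 kg/h.

3740 kg/h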